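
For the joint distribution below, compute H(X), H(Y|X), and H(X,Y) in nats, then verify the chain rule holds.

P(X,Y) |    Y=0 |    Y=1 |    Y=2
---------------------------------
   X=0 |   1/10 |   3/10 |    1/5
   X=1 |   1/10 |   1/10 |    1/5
H(X,Y) = 1.6957, H(X) = 0.6730, H(Y|X) = 1.0227 (all in nats)

Chain rule: H(X,Y) = H(X) + H(Y|X)

Left side — joint entropy directly:
H(X,Y) = -Σ p(x,y) log p(x,y) = 1.6957 nats

Right side — compute H(Y|X) from the conditional distributions:
P(X) = (3/5, 2/5), so H(X) = 0.6730 nats
H(Y|X) = Σ_x P(X=x) · H(Y|X=x):
  P(Y|X=0) = (1/6, 1/2, 1/3), H(Y|X=0) = 1.0114, weight P(X=0) = 3/5
  P(Y|X=1) = (1/4, 1/4, 1/2), H(Y|X=1) = 1.0397, weight P(X=1) = 2/5
H(Y|X) = 1.0227 nats

H(X) + H(Y|X) = 0.6730 + 1.0227 = 1.6957 nats

Both sides equal 1.6957 nats. ✓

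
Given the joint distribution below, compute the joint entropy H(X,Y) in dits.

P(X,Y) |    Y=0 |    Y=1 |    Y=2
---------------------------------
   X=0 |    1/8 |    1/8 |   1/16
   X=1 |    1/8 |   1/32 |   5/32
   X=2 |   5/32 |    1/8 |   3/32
0.9221 dits

Joint entropy is H(X,Y) = -Σ_{x,y} p(x,y) log p(x,y).

Summing over all non-zero entries:
H(X,Y) = -[1/8·log_10(1/8) + 1/8·log_10(1/8) + 1/16·log_10(1/16) + 1/8·log_10(1/8) + 1/32·log_10(1/32) + 5/32·log_10(5/32) + 5/32·log_10(5/32) + 1/8·log_10(1/8) + 3/32·log_10(3/32)]
H(X,Y) = 0.9221 dits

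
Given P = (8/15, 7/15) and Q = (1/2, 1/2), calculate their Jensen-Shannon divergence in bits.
0.0008 bits

Jensen-Shannon divergence is:
JSD(P||Q) = 0.5 × D_KL(P||M) + 0.5 × D_KL(Q||M)
where M = 0.5 × (P + Q) is the mixture distribution.

M = 0.5 × (8/15, 7/15) + 0.5 × (1/2, 1/2) = (0.516667, 0.483333)

D_KL(P||M) = 0.0008 bits
D_KL(Q||M) = 0.0008 bits

JSD(P||Q) = 0.5 × 0.0008 + 0.5 × 0.0008 = 0.0008 bits

Unlike KL divergence, JSD is symmetric and bounded: 0 ≤ JSD ≤ log(2).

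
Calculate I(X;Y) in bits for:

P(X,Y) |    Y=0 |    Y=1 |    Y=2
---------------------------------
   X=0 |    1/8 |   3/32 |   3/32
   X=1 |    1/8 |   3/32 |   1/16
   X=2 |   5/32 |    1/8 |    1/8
0.0052 bits

Mutual information: I(X;Y) = H(X) + H(Y) - H(X,Y)

Marginals:
P(X) = (5/16, 9/32, 13/32), H(X) = 1.5671 bits
P(Y) = (13/32, 5/16, 9/32), H(Y) = 1.5671 bits

Joint entropy: H(X,Y) = 3.1289 bits

I(X;Y) = 1.5671 + 1.5671 - 3.1289 = 0.0052 bits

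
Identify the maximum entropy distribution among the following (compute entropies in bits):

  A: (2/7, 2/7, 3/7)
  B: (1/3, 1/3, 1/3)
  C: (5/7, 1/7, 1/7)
B

For a discrete distribution over n outcomes, entropy is maximized by the uniform distribution.

Computing entropies:
H(A) = 1.5567 bits
H(B) = 1.5850 bits
H(C) = 1.1488 bits

The uniform distribution (where all probabilities equal 1/3) achieves the maximum entropy of log_2(3) = 1.5850 bits.

Distribution B has the highest entropy.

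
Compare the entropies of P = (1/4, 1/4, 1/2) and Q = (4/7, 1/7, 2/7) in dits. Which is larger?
P

Computing entropies in dits:
H(P) = 0.4515
H(Q) = 0.4151

Distribution P has higher entropy.

Intuition: The distribution closer to uniform (more spread out) has higher entropy.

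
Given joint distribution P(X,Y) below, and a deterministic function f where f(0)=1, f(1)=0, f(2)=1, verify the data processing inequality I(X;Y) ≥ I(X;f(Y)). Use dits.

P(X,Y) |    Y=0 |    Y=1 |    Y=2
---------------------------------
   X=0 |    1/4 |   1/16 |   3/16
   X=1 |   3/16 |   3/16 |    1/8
I(X;Y) = 0.0189, I(X;f(Y)) = 0.0187, inequality holds: 0.0189 ≥ 0.0187

Data Processing Inequality: For any Markov chain X → Y → Z, we have I(X;Y) ≥ I(X;Z).

Here Z = f(Y) is a deterministic function of Y, forming X → Y → Z.

Original I(X;Y) = 0.0189 dits

After applying f:
P(X,Z) where Z=f(Y):
- P(X,Z=0) = P(X,Y=1)
- P(X,Z=1) = P(X,Y=0) + P(X,Y=2)

I(X;Z) = I(X;f(Y)) = 0.0187 dits

Verification: 0.0189 ≥ 0.0187 ✓

Information cannot be created by processing; the function f can only lose information about X.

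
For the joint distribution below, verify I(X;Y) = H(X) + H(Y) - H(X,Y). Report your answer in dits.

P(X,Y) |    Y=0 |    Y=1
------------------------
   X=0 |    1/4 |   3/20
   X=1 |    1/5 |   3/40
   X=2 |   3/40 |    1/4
I(X;Y) = 0.0393 dits

Mutual information has multiple equivalent forms:
- I(X;Y) = H(X) - H(X|Y)
- I(X;Y) = H(Y) - H(Y|X)
- I(X;Y) = H(X) + H(Y) - H(X,Y)

Computing all quantities:
H(X) = 0.4720, H(Y) = 0.3005, H(X,Y) = 0.7332
H(X|Y) = 0.4327, H(Y|X) = 0.2612

Verification:
H(X) - H(X|Y) = 0.4720 - 0.4327 = 0.0393
H(Y) - H(Y|X) = 0.3005 - 0.2612 = 0.0393
H(X) + H(Y) - H(X,Y) = 0.4720 + 0.3005 - 0.7332 = 0.0393

All forms give I(X;Y) = 0.0393 dits. ✓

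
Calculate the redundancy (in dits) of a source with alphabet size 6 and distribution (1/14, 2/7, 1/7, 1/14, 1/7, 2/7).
0.0621 dits

Redundancy measures how far a source is from maximum entropy:
R = H_max - H(X)

Maximum entropy for 6 symbols: H_max = log_10(6) = 0.7782 dits
Actual entropy: H(X) = 0.7161 dits
Redundancy: R = 0.7782 - 0.7161 = 0.0621 dits

This redundancy represents potential for compression: the source could be compressed by 0.0621 dits per symbol.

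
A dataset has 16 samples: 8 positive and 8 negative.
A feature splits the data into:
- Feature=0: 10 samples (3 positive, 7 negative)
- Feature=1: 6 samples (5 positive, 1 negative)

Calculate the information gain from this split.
0.2054 bits

Information Gain = H(Y) - H(Y|Feature)

Before split:
P(positive) = 8/16 = 0.5000
H(Y) = 1.0000 bits

After split:
Feature=0: H = 0.8813 bits (weight = 10/16)
Feature=1: H = 0.6500 bits (weight = 6/16)
H(Y|Feature) = (10/16)×0.8813 + (6/16)×0.6500 = 0.7946 bits

Information Gain = 1.0000 - 0.7946 = 0.2054 bits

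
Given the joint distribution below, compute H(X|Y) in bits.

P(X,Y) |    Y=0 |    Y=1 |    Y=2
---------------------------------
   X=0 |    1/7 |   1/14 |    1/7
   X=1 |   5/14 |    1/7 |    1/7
0.9141 bits

Using the chain rule: H(X|Y) = H(X,Y) - H(Y)

First, compute H(X,Y) = 2.4067 bits

Marginal P(Y) = (1/2, 3/14, 2/7)
H(Y) = 1.4926 bits

H(X|Y) = H(X,Y) - H(Y) = 2.4067 - 1.4926 = 0.9141 bits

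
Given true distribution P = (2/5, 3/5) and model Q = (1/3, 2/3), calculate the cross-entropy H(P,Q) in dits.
0.2965 dits

Cross-entropy: H(P,Q) = -Σ p(x) log q(x)

Alternatively: H(P,Q) = H(P) + D_KL(P||Q)
H(P) = 0.2923 dits
D_KL(P||Q) = 0.0042 dits

H(P,Q) = 0.2923 + 0.0042 = 0.2965 dits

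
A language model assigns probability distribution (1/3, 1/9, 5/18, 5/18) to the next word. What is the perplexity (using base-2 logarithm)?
3.7508

Perplexity is 2^H (or exp(H) for natural log).

First, H = -Σ p log p = 1.9072 bits
Perplexity = 2^1.9072 = 3.7508

Interpretation: The model's uncertainty is equivalent to choosing uniformly among 3.8 options.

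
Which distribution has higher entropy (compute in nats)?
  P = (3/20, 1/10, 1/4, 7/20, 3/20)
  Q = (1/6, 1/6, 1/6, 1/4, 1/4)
Q

Computing entropies in nats:
H(P) = 1.5134
H(Q) = 1.5890

Distribution Q has higher entropy.

Intuition: The distribution closer to uniform (more spread out) has higher entropy.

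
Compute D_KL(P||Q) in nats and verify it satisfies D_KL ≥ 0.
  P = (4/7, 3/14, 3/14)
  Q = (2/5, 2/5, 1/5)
0.0849 nats

KL divergence satisfies the Gibbs inequality: D_KL(P||Q) ≥ 0 for all distributions P, Q.

D_KL(P||Q) = Σ p(x) log(p(x)/q(x))
Term by term:
  x=0: 4/7 × log_e[(4/7)/(2/5)] = 0.2038
  x=1: 3/14 × log_e[(3/14)/(2/5)] = -0.1337
  x=2: 3/14 × log_e[(3/14)/(1/5)] = 0.0148
D_KL(P||Q) = 0.0849 nats

D_KL(P||Q) = 0.0849 ≥ 0 ✓

This non-negativity is a fundamental property: relative entropy cannot be negative because it measures how different Q is from P.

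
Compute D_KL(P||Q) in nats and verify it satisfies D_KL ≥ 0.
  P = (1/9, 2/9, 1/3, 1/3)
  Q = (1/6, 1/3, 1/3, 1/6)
0.0959 nats

KL divergence satisfies the Gibbs inequality: D_KL(P||Q) ≥ 0 for all distributions P, Q.

D_KL(P||Q) = Σ p(x) log(p(x)/q(x))
Term by term:
  x=0: 1/9 × log_e[(1/9)/(1/6)] = -0.0451
  x=1: 2/9 × log_e[(2/9)/(1/3)] = -0.0901
  x=2: 1/3 × log_e[(1/3)/(1/3)] = 0.0000
  x=3: 1/3 × log_e[(1/3)/(1/6)] = 0.2310
D_KL(P||Q) = 0.0959 nats

D_KL(P||Q) = 0.0959 ≥ 0 ✓

This non-negativity is a fundamental property: relative entropy cannot be negative because it measures how different Q is from P.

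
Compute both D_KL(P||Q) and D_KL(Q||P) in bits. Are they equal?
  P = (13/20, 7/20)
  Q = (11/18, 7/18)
D_KL(P||Q) = 0.0047, D_KL(Q||P) = 0.0047

KL divergence is not symmetric: D_KL(P||Q) ≠ D_KL(Q||P) in general.

D_KL(P||Q) = 0.0047 bits
D_KL(Q||P) = 0.0047 bits

In this case they happen to be equal (to 4 decimal places).

This asymmetry is why KL divergence is not a true distance metric.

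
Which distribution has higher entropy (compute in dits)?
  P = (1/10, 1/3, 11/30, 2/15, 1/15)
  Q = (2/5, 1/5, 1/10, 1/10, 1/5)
Q

Computing entropies in dits:
H(P) = 0.6139
H(Q) = 0.6388

Distribution Q has higher entropy.

Intuition: The distribution closer to uniform (more spread out) has higher entropy.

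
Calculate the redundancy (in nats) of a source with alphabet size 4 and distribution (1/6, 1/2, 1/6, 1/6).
0.1438 nats

Redundancy measures how far a source is from maximum entropy:
R = H_max - H(X)

Maximum entropy for 4 symbols: H_max = log_e(4) = 1.3863 nats
Actual entropy: H(X) = 1.2425 nats
Redundancy: R = 1.3863 - 1.2425 = 0.1438 nats

This redundancy represents potential for compression: the source could be compressed by 0.1438 nats per symbol.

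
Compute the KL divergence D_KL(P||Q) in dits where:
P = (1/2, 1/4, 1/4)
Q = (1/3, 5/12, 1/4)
0.0326 dits

KL divergence: D_KL(P||Q) = Σ p(x) log(p(x)/q(x))

Computing term by term:
  x=0: 1/2 × log_10[(1/2)/(1/3)] = 1/2 × 0.1761 = 0.0880
  x=1: 1/4 × log_10[(1/4)/(5/12)] = 1/4 × -0.2218 = -0.0555
  x=2: 1/4 × log_10[(1/4)/(1/4)] = 1/4 × 0.0000 = 0.0000

D_KL(P||Q) = 0.0326 dits

Note: KL divergence is always non-negative and equals 0 iff P = Q.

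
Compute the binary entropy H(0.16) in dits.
0.1909 dits

The binary entropy function is:
H(p) = -p log(p) - (1-p) log(1-p)

H(0.16) = -0.16 × log_10(0.16) - 0.84 × log_10(0.84)
H(0.16) = 0.1909 dits

Note: Binary entropy is maximized at p=0.5 (H=1 bit) and minimized at p=0 or p=1 (H=0).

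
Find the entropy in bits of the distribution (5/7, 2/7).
0.8631 bits

Shannon entropy is H(X) = -Σ p(x) log p(x).

For P = (5/7, 2/7):
H = -5/7 × log_2(5/7) -2/7 × log_2(2/7)
H = 0.8631 bits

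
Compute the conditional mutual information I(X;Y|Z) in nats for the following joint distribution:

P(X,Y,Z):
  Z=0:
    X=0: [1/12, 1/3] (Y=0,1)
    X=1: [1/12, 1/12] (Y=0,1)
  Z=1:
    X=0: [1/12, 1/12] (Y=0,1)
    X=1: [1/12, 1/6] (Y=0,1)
0.0307 nats

Conditional mutual information: I(X;Y|Z) = H(X|Z) + H(Y|Z) - H(X,Y|Z)

H(Z) = 0.6792
H(X,Z) = 1.3086 → H(X|Z) = 0.6294
H(Y,Z) = 1.3086 → H(Y|Z) = 0.6294
H(X,Y,Z) = 1.9073 → H(X,Y|Z) = 1.2281

I(X;Y|Z) = 0.6294 + 0.6294 - 1.2281 = 0.0307 nats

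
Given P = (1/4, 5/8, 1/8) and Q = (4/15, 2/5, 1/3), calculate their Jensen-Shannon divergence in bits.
0.0536 bits

Jensen-Shannon divergence is:
JSD(P||Q) = 0.5 × D_KL(P||M) + 0.5 × D_KL(Q||M)
where M = 0.5 × (P + Q) is the mixture distribution.

M = 0.5 × (1/4, 5/8, 1/8) + 0.5 × (4/15, 2/5, 1/3) = (0.258333, 0.5125, 0.229167)

D_KL(P||M) = 0.0578 bits
D_KL(Q||M) = 0.0494 bits

JSD(P||Q) = 0.5 × 0.0578 + 0.5 × 0.0494 = 0.0536 bits

Unlike KL divergence, JSD is symmetric and bounded: 0 ≤ JSD ≤ log(2).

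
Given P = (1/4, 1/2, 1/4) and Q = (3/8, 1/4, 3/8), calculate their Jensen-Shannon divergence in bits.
0.0488 bits

Jensen-Shannon divergence is:
JSD(P||Q) = 0.5 × D_KL(P||M) + 0.5 × D_KL(Q||M)
where M = 0.5 × (P + Q) is the mixture distribution.

M = 0.5 × (1/4, 1/2, 1/4) + 0.5 × (3/8, 1/4, 3/8) = (5/16, 3/8, 5/16)

D_KL(P||M) = 0.0466 bits
D_KL(Q||M) = 0.0510 bits

JSD(P||Q) = 0.5 × 0.0466 + 0.5 × 0.0510 = 0.0488 bits

Unlike KL divergence, JSD is symmetric and bounded: 0 ≤ JSD ≤ log(2).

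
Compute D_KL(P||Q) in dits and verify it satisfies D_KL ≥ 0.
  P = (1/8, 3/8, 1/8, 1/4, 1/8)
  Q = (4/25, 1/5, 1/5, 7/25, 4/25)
0.0378 dits

KL divergence satisfies the Gibbs inequality: D_KL(P||Q) ≥ 0 for all distributions P, Q.

D_KL(P||Q) = Σ p(x) log(p(x)/q(x))
Term by term:
  x=0: 1/8 × log_10[(1/8)/(4/25)] = -0.0134
  x=1: 3/8 × log_10[(3/8)/(1/5)] = 0.1024
  x=2: 1/8 × log_10[(1/8)/(1/5)] = -0.0255
  x=3: 1/4 × log_10[(1/4)/(7/25)] = -0.0123
  x=4: 1/8 × log_10[(1/8)/(4/25)] = -0.0134
D_KL(P||Q) = 0.0378 dits

D_KL(P||Q) = 0.0378 ≥ 0 ✓

This non-negativity is a fundamental property: relative entropy cannot be negative because it measures how different Q is from P.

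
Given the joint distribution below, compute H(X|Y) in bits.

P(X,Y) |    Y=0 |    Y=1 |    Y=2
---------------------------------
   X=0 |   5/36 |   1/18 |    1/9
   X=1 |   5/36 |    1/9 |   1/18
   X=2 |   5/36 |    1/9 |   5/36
1.5399 bits

Using the chain rule: H(X|Y) = H(X,Y) - H(Y)

First, compute H(X,Y) = 3.1022 bits

Marginal P(Y) = (5/12, 5/18, 11/36)
H(Y) = 1.5622 bits

H(X|Y) = H(X,Y) - H(Y) = 3.1022 - 1.5622 = 1.5399 bits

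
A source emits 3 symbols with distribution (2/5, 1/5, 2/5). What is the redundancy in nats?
0.0437 nats

Redundancy measures how far a source is from maximum entropy:
R = H_max - H(X)

Maximum entropy for 3 symbols: H_max = log_e(3) = 1.0986 nats
Actual entropy: H(X) = 1.0549 nats
Redundancy: R = 1.0986 - 1.0549 = 0.0437 nats

This redundancy represents potential for compression: the source could be compressed by 0.0437 nats per symbol.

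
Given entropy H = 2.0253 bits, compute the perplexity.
4.0708

Perplexity is 2^H (or exp(H) for natural log).

H = 2.0253 bits
Perplexity = 2^2.0253 = 4.0708

Interpretation: The model's uncertainty is equivalent to choosing uniformly among 4.1 options.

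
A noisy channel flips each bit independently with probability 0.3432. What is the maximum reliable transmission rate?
0.0722 bits

For a binary symmetric channel (BSC) with error probability p:
Capacity C = 1 - H(p) bits per symbol

where H(p) = -p log₂(p) - (1-p) log₂(1-p) is the binary entropy function.

H(0.3432) = 0.9278 bits
C = 1 - 0.9278 = 0.0722 bits per symbol

This means we can reliably transmit up to 0.0722 bits of information per channel use.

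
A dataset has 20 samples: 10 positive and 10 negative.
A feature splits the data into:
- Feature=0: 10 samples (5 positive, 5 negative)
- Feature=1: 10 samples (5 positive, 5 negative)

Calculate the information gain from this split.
0.0000 bits

Information Gain = H(Y) - H(Y|Feature)

Before split:
P(positive) = 10/20 = 0.5000
H(Y) = 1.0000 bits

After split:
Feature=0: H = 1.0000 bits (weight = 10/20)
Feature=1: H = 1.0000 bits (weight = 10/20)
H(Y|Feature) = (10/20)×1.0000 + (10/20)×1.0000 = 1.0000 bits

Information Gain = 1.0000 - 1.0000 = 0.0000 bits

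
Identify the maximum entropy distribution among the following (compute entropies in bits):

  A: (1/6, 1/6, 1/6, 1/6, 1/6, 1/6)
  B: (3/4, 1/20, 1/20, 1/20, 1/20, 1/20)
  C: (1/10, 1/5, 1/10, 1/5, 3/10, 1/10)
A

For a discrete distribution over n outcomes, entropy is maximized by the uniform distribution.

Computing entropies:
H(A) = 2.5850 bits
H(B) = 1.3918 bits
H(C) = 2.4464 bits

The uniform distribution (where all probabilities equal 1/6) achieves the maximum entropy of log_2(6) = 2.5850 bits.

Distribution A has the highest entropy.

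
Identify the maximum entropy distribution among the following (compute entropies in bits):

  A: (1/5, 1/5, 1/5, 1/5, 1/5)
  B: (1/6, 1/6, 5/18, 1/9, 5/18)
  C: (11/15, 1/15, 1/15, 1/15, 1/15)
A

For a discrete distribution over n outcomes, entropy is maximized by the uniform distribution.

Computing entropies:
H(A) = 2.3219 bits
H(B) = 2.2405 bits
H(C) = 1.3700 bits

The uniform distribution (where all probabilities equal 1/5) achieves the maximum entropy of log_2(5) = 2.3219 bits.

Distribution A has the highest entropy.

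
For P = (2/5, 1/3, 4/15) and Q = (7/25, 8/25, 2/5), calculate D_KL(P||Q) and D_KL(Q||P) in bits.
D_KL(P||Q) = 0.0695, D_KL(Q||P) = 0.0711

KL divergence is not symmetric: D_KL(P||Q) ≠ D_KL(Q||P) in general.

D_KL(P||Q) = 0.0695 bits
D_KL(Q||P) = 0.0711 bits

No, they are not equal!

This asymmetry is why KL divergence is not a true distance metric.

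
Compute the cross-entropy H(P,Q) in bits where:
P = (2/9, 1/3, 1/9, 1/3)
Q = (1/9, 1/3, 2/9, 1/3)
2.0022 bits

Cross-entropy: H(P,Q) = -Σ p(x) log q(x)

Alternatively: H(P,Q) = H(P) + D_KL(P||Q)
H(P) = 1.8911 bits
D_KL(P||Q) = 0.1111 bits

H(P,Q) = 1.8911 + 0.1111 = 2.0022 bits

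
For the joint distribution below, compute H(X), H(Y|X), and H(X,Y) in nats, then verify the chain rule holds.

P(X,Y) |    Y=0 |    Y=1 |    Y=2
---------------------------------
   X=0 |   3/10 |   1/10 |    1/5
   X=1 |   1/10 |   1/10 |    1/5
H(X,Y) = 1.6957, H(X) = 0.6730, H(Y|X) = 1.0227 (all in nats)

Chain rule: H(X,Y) = H(X) + H(Y|X)

Left side — joint entropy directly:
H(X,Y) = -Σ p(x,y) log p(x,y) = 1.6957 nats

Right side — compute H(Y|X) from the conditional distributions:
P(X) = (3/5, 2/5), so H(X) = 0.6730 nats
H(Y|X) = Σ_x P(X=x) · H(Y|X=x):
  P(Y|X=0) = (1/2, 1/6, 1/3), H(Y|X=0) = 1.0114, weight P(X=0) = 3/5
  P(Y|X=1) = (1/4, 1/4, 1/2), H(Y|X=1) = 1.0397, weight P(X=1) = 2/5
H(Y|X) = 1.0227 nats

H(X) + H(Y|X) = 0.6730 + 1.0227 = 1.6957 nats

Both sides equal 1.6957 nats. ✓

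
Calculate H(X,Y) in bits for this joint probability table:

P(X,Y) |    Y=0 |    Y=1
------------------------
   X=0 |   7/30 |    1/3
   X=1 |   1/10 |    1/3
1.8787 bits

Joint entropy is H(X,Y) = -Σ_{x,y} p(x,y) log p(x,y).

Summing over all non-zero entries:
H(X,Y) = -[7/30·log_2(7/30) + 1/3·log_2(1/3) + 1/10·log_2(1/10) + 1/3·log_2(1/3)]
H(X,Y) = 1.8787 bits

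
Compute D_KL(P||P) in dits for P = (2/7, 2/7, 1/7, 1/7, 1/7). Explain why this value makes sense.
0.0000 dits

KL divergence satisfies the Gibbs inequality: D_KL(P||Q) ≥ 0 for all distributions P, Q.

D_KL(P||Q) = Σ p(x) log(p(x)/q(x))
Each term is p(x) × log_10(p(x)/p(x)) = p(x) × log_10(1) = 0, so the sum is 0.
D_KL(P||Q) = 0.0000 dits

When P = Q, the KL divergence is exactly 0, as there is no 'divergence' between identical distributions.

This non-negativity is a fundamental property: relative entropy cannot be negative because it measures how different Q is from P.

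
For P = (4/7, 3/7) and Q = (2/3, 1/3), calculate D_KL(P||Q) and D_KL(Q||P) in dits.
D_KL(P||Q) = 0.0085, D_KL(Q||P) = 0.0082

KL divergence is not symmetric: D_KL(P||Q) ≠ D_KL(Q||P) in general.

D_KL(P||Q) = 0.0085 dits
D_KL(Q||P) = 0.0082 dits

No, they are not equal!

This asymmetry is why KL divergence is not a true distance metric.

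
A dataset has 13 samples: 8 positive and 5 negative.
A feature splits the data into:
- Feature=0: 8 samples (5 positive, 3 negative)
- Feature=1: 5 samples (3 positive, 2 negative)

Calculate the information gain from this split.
0.0005 bits

Information Gain = H(Y) - H(Y|Feature)

Before split:
P(positive) = 8/13 = 0.6154
H(Y) = 0.9612 bits

After split:
Feature=0: H = 0.9544 bits (weight = 8/13)
Feature=1: H = 0.9710 bits (weight = 5/13)
H(Y|Feature) = (8/13)×0.9544 + (5/13)×0.9710 = 0.9608 bits

Information Gain = 0.9612 - 0.9608 = 0.0005 bits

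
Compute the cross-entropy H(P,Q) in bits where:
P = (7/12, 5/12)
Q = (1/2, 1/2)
1.0000 bits

Cross-entropy: H(P,Q) = -Σ p(x) log q(x)

Alternatively: H(P,Q) = H(P) + D_KL(P||Q)
H(P) = 0.9799 bits
D_KL(P||Q) = 0.0201 bits

H(P,Q) = 0.9799 + 0.0201 = 1.0000 bits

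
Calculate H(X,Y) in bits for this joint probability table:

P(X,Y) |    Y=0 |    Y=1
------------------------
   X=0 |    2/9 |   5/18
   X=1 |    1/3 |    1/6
1.9547 bits

Joint entropy is H(X,Y) = -Σ_{x,y} p(x,y) log p(x,y).

Summing over all non-zero entries:
H(X,Y) = -[2/9·log_2(2/9) + 5/18·log_2(5/18) + 1/3·log_2(1/3) + 1/6·log_2(1/6)]
H(X,Y) = 1.9547 bits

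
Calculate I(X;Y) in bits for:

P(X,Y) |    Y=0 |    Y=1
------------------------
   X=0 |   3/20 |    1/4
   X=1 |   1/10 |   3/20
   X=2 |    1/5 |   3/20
0.0234 bits

Mutual information: I(X;Y) = H(X) + H(Y) - H(X,Y)

Marginals:
P(X) = (2/5, 1/4, 7/20), H(X) = 1.5589 bits
P(Y) = (9/20, 11/20), H(Y) = 0.9928 bits

Joint entropy: H(X,Y) = 2.5282 bits

I(X;Y) = 1.5589 + 0.9928 - 2.5282 = 0.0234 bits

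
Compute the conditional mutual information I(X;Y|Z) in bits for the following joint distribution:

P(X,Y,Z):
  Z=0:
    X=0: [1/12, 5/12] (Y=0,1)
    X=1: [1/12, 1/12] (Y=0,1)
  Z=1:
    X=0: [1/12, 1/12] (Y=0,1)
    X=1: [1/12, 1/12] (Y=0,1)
0.0492 bits

Conditional mutual information: I(X;Y|Z) = H(X|Z) + H(Y|Z) - H(X,Y|Z)

H(Z) = 0.9183
H(X,Z) = 1.7925 → H(X|Z) = 0.8742
H(Y,Z) = 1.7925 → H(Y|Z) = 0.8742
H(X,Y,Z) = 2.6175 → H(X,Y|Z) = 1.6992

I(X;Y|Z) = 0.8742 + 0.8742 - 1.6992 = 0.0492 bits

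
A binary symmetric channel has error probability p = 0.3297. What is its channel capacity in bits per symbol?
0.0854 bits

For a binary symmetric channel (BSC) with error probability p:
Capacity C = 1 - H(p) bits per symbol

where H(p) = -p log₂(p) - (1-p) log₂(1-p) is the binary entropy function.

H(0.3297) = 0.9146 bits
C = 1 - 0.9146 = 0.0854 bits per symbol

This means we can reliably transmit up to 0.0854 bits of information per channel use.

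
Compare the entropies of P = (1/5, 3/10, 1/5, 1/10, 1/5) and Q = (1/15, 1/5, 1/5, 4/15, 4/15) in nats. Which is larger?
P

Computing entropies in nats:
H(P) = 1.5571
H(Q) = 1.5292

Distribution P has higher entropy.

Intuition: The distribution closer to uniform (more spread out) has higher entropy.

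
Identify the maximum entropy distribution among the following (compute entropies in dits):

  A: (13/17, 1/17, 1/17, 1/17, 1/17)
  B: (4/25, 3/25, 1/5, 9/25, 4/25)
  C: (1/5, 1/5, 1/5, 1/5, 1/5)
C

For a discrete distribution over n outcomes, entropy is maximized by the uniform distribution.

Computing entropies:
H(A) = 0.3786 dits
H(B) = 0.6647 dits
H(C) = 0.6990 dits

The uniform distribution (where all probabilities equal 1/5) achieves the maximum entropy of log_10(5) = 0.6990 dits.

Distribution C has the highest entropy.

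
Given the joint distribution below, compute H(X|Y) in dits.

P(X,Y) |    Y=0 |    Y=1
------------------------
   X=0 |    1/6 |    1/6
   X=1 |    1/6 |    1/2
0.2632 dits

Using the chain rule: H(X|Y) = H(X,Y) - H(Y)

First, compute H(X,Y) = 0.5396 dits

Marginal P(Y) = (1/3, 2/3)
H(Y) = 0.2764 dits

H(X|Y) = H(X,Y) - H(Y) = 0.5396 - 0.2764 = 0.2632 dits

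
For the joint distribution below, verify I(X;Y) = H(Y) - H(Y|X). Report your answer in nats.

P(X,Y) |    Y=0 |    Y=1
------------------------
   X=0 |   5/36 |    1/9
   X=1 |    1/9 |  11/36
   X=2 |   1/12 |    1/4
I(X;Y) = 0.0357 nats

Mutual information has multiple equivalent forms:
- I(X;Y) = H(X) - H(X|Y)
- I(X;Y) = H(Y) - H(Y|X)
- I(X;Y) = H(X) + H(Y) - H(X,Y)

Computing all quantities:
H(X) = 1.0776, H(Y) = 0.6365, H(X,Y) = 1.6784
H(X|Y) = 1.0419, H(Y|X) = 0.6008

Verification:
H(X) - H(X|Y) = 1.0776 - 1.0419 = 0.0357
H(Y) - H(Y|X) = 0.6365 - 0.6008 = 0.0357
H(X) + H(Y) - H(X,Y) = 1.0776 + 0.6365 - 1.6784 = 0.0357

All forms give I(X;Y) = 0.0357 nats. ✓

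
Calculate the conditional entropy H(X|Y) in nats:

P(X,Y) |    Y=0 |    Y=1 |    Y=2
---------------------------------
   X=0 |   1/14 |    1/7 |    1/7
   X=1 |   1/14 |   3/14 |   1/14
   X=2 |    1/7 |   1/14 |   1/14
1.0276 nats

Using the chain rule: H(X|Y) = H(X,Y) - H(Y)

First, compute H(X,Y) = 2.1066 nats

Marginal P(Y) = (2/7, 3/7, 2/7)
H(Y) = 1.0790 nats

H(X|Y) = H(X,Y) - H(Y) = 2.1066 - 1.0790 = 1.0276 nats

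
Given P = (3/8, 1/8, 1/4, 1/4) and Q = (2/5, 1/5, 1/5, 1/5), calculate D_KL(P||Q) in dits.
0.0124 dits

KL divergence: D_KL(P||Q) = Σ p(x) log(p(x)/q(x))

Computing term by term:
  x=0: 3/8 × log_10[(3/8)/(2/5)] = 3/8 × -0.0280 = -0.0105
  x=1: 1/8 × log_10[(1/8)/(1/5)] = 1/8 × -0.2041 = -0.0255
  x=2: 1/4 × log_10[(1/4)/(1/5)] = 1/4 × 0.0969 = 0.0242
  x=3: 1/4 × log_10[(1/4)/(1/5)] = 1/4 × 0.0969 = 0.0242

D_KL(P||Q) = 0.0124 dits

Note: KL divergence is always non-negative and equals 0 iff P = Q.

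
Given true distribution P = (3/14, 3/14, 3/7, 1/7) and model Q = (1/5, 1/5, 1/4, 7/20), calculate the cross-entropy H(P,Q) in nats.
1.4339 nats

Cross-entropy: H(P,Q) = -Σ p(x) log q(x)

Alternatively: H(P,Q) = H(P) + D_KL(P||Q)
H(P) = 1.3013 nats
D_KL(P||Q) = 0.1326 nats

H(P,Q) = 1.3013 + 0.1326 = 1.4339 nats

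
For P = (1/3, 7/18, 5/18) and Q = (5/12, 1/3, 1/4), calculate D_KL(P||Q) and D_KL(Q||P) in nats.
D_KL(P||Q) = 0.0148, D_KL(Q||P) = 0.0153

KL divergence is not symmetric: D_KL(P||Q) ≠ D_KL(Q||P) in general.

D_KL(P||Q) = 0.0148 nats
D_KL(Q||P) = 0.0153 nats

No, they are not equal!

This asymmetry is why KL divergence is not a true distance metric.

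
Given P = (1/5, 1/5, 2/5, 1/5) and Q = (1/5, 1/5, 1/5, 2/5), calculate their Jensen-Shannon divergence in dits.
0.0148 dits

Jensen-Shannon divergence is:
JSD(P||Q) = 0.5 × D_KL(P||M) + 0.5 × D_KL(Q||M)
where M = 0.5 × (P + Q) is the mixture distribution.

M = 0.5 × (1/5, 1/5, 2/5, 1/5) + 0.5 × (1/5, 1/5, 1/5, 2/5) = (1/5, 1/5, 3/10, 3/10)

D_KL(P||M) = 0.0148 dits
D_KL(Q||M) = 0.0148 dits

JSD(P||Q) = 0.5 × 0.0148 + 0.5 × 0.0148 = 0.0148 dits

Unlike KL divergence, JSD is symmetric and bounded: 0 ≤ JSD ≤ log(2).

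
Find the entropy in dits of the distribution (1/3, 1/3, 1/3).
0.4771 dits

Shannon entropy is H(X) = -Σ p(x) log p(x).

For P = (1/3, 1/3, 1/3):
H = -1/3 × log_10(1/3) -1/3 × log_10(1/3) -1/3 × log_10(1/3)
H = 0.4771 dits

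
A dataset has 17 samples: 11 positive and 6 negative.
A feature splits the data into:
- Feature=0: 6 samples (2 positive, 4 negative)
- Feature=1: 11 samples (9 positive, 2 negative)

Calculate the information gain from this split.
0.1699 bits

Information Gain = H(Y) - H(Y|Feature)

Before split:
P(positive) = 11/17 = 0.6471
H(Y) = 0.9367 bits

After split:
Feature=0: H = 0.9183 bits (weight = 6/17)
Feature=1: H = 0.6840 bits (weight = 11/17)
H(Y|Feature) = (6/17)×0.9183 + (11/17)×0.6840 = 0.7667 bits

Information Gain = 0.9367 - 0.7667 = 0.1699 bits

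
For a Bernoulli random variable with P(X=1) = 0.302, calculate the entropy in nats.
0.6125 nats

The binary entropy function is:
H(p) = -p log(p) - (1-p) log(1-p)

H(0.302) = -0.302 × log_e(0.302) - 0.698 × log_e(0.698)
H(0.302) = 0.6125 nats

Note: Binary entropy is maximized at p=0.5 (H=1 bit) and minimized at p=0 or p=1 (H=0).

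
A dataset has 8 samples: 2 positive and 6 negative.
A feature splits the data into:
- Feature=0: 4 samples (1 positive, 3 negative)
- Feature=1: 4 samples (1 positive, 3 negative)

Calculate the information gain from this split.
0.0000 bits

Information Gain = H(Y) - H(Y|Feature)

Before split:
P(positive) = 2/8 = 0.2500
H(Y) = 0.8113 bits

After split:
Feature=0: H = 0.8113 bits (weight = 4/8)
Feature=1: H = 0.8113 bits (weight = 4/8)
H(Y|Feature) = (4/8)×0.8113 + (4/8)×0.8113 = 0.8113 bits

Information Gain = 0.8113 - 0.8113 = 0.0000 bits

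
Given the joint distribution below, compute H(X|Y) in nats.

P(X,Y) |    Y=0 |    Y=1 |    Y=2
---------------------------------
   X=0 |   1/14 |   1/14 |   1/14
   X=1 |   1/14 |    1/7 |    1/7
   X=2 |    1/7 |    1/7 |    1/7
1.0506 nats

Using the chain rule: H(X|Y) = H(X,Y) - H(Y)

First, compute H(X,Y) = 2.1440 nats

Marginal P(Y) = (2/7, 5/14, 5/14)
H(Y) = 1.0934 nats

H(X|Y) = H(X,Y) - H(Y) = 2.1440 - 1.0934 = 1.0506 nats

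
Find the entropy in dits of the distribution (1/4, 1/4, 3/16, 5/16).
0.5952 dits

Shannon entropy is H(X) = -Σ p(x) log p(x).

For P = (1/4, 1/4, 3/16, 5/16):
H = -1/4 × log_10(1/4) -1/4 × log_10(1/4) -3/16 × log_10(3/16) -5/16 × log_10(5/16)
H = 0.5952 dits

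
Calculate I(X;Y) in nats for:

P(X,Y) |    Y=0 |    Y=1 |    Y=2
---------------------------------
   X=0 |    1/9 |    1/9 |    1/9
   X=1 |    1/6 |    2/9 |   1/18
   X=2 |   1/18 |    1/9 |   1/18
0.0306 nats

Mutual information: I(X;Y) = H(X) + H(Y) - H(X,Y)

Marginals:
P(X) = (1/3, 4/9, 2/9), H(X) = 1.0609 nats
P(Y) = (1/3, 4/9, 2/9), H(Y) = 1.0609 nats

Joint entropy: H(X,Y) = 2.0911 nats

I(X;Y) = 1.0609 + 1.0609 - 2.0911 = 0.0306 nats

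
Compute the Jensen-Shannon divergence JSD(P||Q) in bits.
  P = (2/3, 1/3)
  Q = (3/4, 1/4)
0.0061 bits

Jensen-Shannon divergence is:
JSD(P||Q) = 0.5 × D_KL(P||M) + 0.5 × D_KL(Q||M)
where M = 0.5 × (P + Q) is the mixture distribution.

M = 0.5 × (2/3, 1/3) + 0.5 × (3/4, 1/4) = (17/24, 7/24)

D_KL(P||M) = 0.0059 bits
D_KL(Q||M) = 0.0062 bits

JSD(P||Q) = 0.5 × 0.0059 + 0.5 × 0.0062 = 0.0061 bits

Unlike KL divergence, JSD is symmetric and bounded: 0 ≤ JSD ≤ log(2).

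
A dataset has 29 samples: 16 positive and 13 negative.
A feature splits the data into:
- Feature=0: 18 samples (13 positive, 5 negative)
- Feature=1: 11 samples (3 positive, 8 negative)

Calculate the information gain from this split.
0.1425 bits

Information Gain = H(Y) - H(Y|Feature)

Before split:
P(positive) = 16/29 = 0.5517
H(Y) = 0.9923 bits

After split:
Feature=0: H = 0.8524 bits (weight = 18/29)
Feature=1: H = 0.8454 bits (weight = 11/29)
H(Y|Feature) = (18/29)×0.8524 + (11/29)×0.8454 = 0.8497 bits

Information Gain = 0.9923 - 0.8497 = 0.1425 bits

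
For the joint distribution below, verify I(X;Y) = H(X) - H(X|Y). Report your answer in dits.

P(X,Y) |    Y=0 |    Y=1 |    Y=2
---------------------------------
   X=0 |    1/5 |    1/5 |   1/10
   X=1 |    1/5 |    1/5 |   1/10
I(X;Y) = 0.0000 dits

Mutual information has multiple equivalent forms:
- I(X;Y) = H(X) - H(X|Y)
- I(X;Y) = H(Y) - H(Y|X)
- I(X;Y) = H(X) + H(Y) - H(X,Y)

Computing all quantities:
H(X) = 0.3010, H(Y) = 0.4581, H(X,Y) = 0.7592
H(X|Y) = 0.3010, H(Y|X) = 0.4581

Verification:
H(X) - H(X|Y) = 0.3010 - 0.3010 = 0.0000
H(Y) - H(Y|X) = 0.4581 - 0.4581 = 0.0000
H(X) + H(Y) - H(X,Y) = 0.3010 + 0.4581 - 0.7592 = 0.0000

All forms give I(X;Y) = 0.0000 dits. ✓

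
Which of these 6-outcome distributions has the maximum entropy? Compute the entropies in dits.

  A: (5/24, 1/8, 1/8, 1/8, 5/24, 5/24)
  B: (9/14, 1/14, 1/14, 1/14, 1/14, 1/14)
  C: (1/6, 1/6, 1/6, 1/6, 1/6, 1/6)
C

For a discrete distribution over n outcomes, entropy is maximized by the uniform distribution.

Computing entropies:
H(A) = 0.7644 dits
H(B) = 0.5327 dits
H(C) = 0.7782 dits

The uniform distribution (where all probabilities equal 1/6) achieves the maximum entropy of log_10(6) = 0.7782 dits.

Distribution C has the highest entropy.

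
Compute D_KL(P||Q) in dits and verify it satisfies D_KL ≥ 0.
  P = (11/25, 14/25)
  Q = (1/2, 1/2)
0.0031 dits

KL divergence satisfies the Gibbs inequality: D_KL(P||Q) ≥ 0 for all distributions P, Q.

D_KL(P||Q) = Σ p(x) log(p(x)/q(x))
Term by term:
  x=0: 11/25 × log_10[(11/25)/(1/2)] = -0.0244
  x=1: 14/25 × log_10[(14/25)/(1/2)] = 0.0276
D_KL(P||Q) = 0.0031 dits

D_KL(P||Q) = 0.0031 ≥ 0 ✓

This non-negativity is a fundamental property: relative entropy cannot be negative because it measures how different Q is from P.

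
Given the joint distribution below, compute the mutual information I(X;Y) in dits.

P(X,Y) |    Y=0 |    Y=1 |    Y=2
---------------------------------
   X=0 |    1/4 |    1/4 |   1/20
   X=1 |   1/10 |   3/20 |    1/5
0.0387 dits

Mutual information: I(X;Y) = H(X) + H(Y) - H(X,Y)

Marginals:
P(X) = (11/20, 9/20), H(X) = 0.2989 dits
P(Y) = (7/20, 2/5, 1/4), H(Y) = 0.4693 dits

Joint entropy: H(X,Y) = 0.7295 dits

I(X;Y) = 0.2989 + 0.4693 - 0.7295 = 0.0387 dits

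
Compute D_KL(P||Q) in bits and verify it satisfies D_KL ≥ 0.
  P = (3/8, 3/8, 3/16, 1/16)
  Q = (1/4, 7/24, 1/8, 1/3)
0.3141 bits

KL divergence satisfies the Gibbs inequality: D_KL(P||Q) ≥ 0 for all distributions P, Q.

D_KL(P||Q) = Σ p(x) log(p(x)/q(x))
Term by term:
  x=0: 3/8 × log_2[(3/8)/(1/4)] = 0.2194
  x=1: 3/8 × log_2[(3/8)/(7/24)] = 0.1360
  x=2: 3/16 × log_2[(3/16)/(1/8)] = 0.1097
  x=3: 1/16 × log_2[(1/16)/(1/3)] = -0.1509
D_KL(P||Q) = 0.3141 bits

D_KL(P||Q) = 0.3141 ≥ 0 ✓

This non-negativity is a fundamental property: relative entropy cannot be negative because it measures how different Q is from P.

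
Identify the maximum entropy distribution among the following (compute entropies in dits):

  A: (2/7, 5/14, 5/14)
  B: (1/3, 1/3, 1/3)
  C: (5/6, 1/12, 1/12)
B

For a discrete distribution over n outcomes, entropy is maximized by the uniform distribution.

Computing entropies:
H(A) = 0.4748 dits
H(B) = 0.4771 dits
H(C) = 0.2458 dits

The uniform distribution (where all probabilities equal 1/3) achieves the maximum entropy of log_10(3) = 0.4771 dits.

Distribution B has the highest entropy.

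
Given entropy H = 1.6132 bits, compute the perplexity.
3.0593

Perplexity is 2^H (or exp(H) for natural log).

H = 1.6132 bits
Perplexity = 2^1.6132 = 3.0593

Interpretation: The model's uncertainty is equivalent to choosing uniformly among 3.1 options.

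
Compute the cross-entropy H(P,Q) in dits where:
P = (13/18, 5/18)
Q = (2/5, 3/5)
0.3490 dits

Cross-entropy: H(P,Q) = -Σ p(x) log q(x)

Alternatively: H(P,Q) = H(P) + D_KL(P||Q)
H(P) = 0.2566 dits
D_KL(P||Q) = 0.0924 dits

H(P,Q) = 0.2566 + 0.0924 = 0.3490 dits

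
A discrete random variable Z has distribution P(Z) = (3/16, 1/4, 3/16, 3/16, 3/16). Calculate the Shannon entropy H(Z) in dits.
0.6958 dits

Shannon entropy is H(X) = -Σ p(x) log p(x).

For P = (3/16, 1/4, 3/16, 3/16, 3/16):
H = -3/16 × log_10(3/16) -1/4 × log_10(1/4) -3/16 × log_10(3/16) -3/16 × log_10(3/16) -3/16 × log_10(3/16)
H = 0.6958 dits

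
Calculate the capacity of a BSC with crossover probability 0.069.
0.6378 bits

For a binary symmetric channel (BSC) with error probability p:
Capacity C = 1 - H(p) bits per symbol

where H(p) = -p log₂(p) - (1-p) log₂(1-p) is the binary entropy function.

H(0.069) = 0.3622 bits
C = 1 - 0.3622 = 0.6378 bits per symbol

This means we can reliably transmit up to 0.6378 bits of information per channel use.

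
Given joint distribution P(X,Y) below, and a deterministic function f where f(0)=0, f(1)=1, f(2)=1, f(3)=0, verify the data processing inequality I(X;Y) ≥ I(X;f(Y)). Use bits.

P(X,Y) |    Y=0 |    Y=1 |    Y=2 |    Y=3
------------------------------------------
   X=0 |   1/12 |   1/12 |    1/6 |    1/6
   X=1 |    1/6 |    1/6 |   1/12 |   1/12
I(X;Y) = 0.0817, I(X;f(Y)) = 0.0000, inequality holds: 0.0817 ≥ 0.0000

Data Processing Inequality: For any Markov chain X → Y → Z, we have I(X;Y) ≥ I(X;Z).

Here Z = f(Y) is a deterministic function of Y, forming X → Y → Z.

Original I(X;Y) = 0.0817 bits

After applying f:
P(X,Z) where Z=f(Y):
- P(X,Z=0) = P(X,Y=0) + P(X,Y=3)
- P(X,Z=1) = P(X,Y=1) + P(X,Y=2)

I(X;Z) = I(X;f(Y)) = 0.0000 bits

Verification: 0.0817 ≥ 0.0000 ✓

Information cannot be created by processing; the function f can only lose information about X.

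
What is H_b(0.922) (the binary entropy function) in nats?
0.2739 nats

The binary entropy function is:
H(p) = -p log(p) - (1-p) log(1-p)

H(0.922) = -0.922 × log_e(0.922) - 0.078 × log_e(0.078)
H(0.922) = 0.2739 nats

Note: Binary entropy is maximized at p=0.5 (H=1 bit) and minimized at p=0 or p=1 (H=0).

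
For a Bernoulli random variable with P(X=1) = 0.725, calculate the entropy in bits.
0.8485 bits

The binary entropy function is:
H(p) = -p log(p) - (1-p) log(1-p)

H(0.725) = -0.725 × log_2(0.725) - 0.275 × log_2(0.275)
H(0.725) = 0.8485 bits

Note: Binary entropy is maximized at p=0.5 (H=1 bit) and minimized at p=0 or p=1 (H=0).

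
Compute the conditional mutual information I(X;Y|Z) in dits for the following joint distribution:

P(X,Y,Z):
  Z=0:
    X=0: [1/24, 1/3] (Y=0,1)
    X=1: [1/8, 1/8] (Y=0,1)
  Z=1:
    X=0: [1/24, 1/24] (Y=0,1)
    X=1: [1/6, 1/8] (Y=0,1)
0.0256 dits

Conditional mutual information: I(X;Y|Z) = H(X|Z) + H(Y|Z) - H(X,Y|Z)

H(Z) = 0.2873
H(X,Z) = 0.5563 → H(X|Z) = 0.2689
H(Y,Z) = 0.5566 → H(Y|Z) = 0.2693
H(X,Y,Z) = 0.7999 → H(X,Y|Z) = 0.5126

I(X;Y|Z) = 0.2689 + 0.2693 - 0.5126 = 0.0256 dits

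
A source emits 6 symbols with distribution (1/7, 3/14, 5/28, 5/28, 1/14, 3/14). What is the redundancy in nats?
0.0498 nats

Redundancy measures how far a source is from maximum entropy:
R = H_max - H(X)

Maximum entropy for 6 symbols: H_max = log_e(6) = 1.7918 nats
Actual entropy: H(X) = 1.7420 nats
Redundancy: R = 1.7918 - 1.7420 = 0.0498 nats

This redundancy represents potential for compression: the source could be compressed by 0.0498 nats per symbol.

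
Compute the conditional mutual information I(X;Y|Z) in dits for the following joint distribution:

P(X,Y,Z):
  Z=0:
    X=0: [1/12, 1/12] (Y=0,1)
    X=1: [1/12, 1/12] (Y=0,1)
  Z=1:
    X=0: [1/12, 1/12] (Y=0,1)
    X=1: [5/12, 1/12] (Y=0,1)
0.0148 dits

Conditional mutual information: I(X;Y|Z) = H(X|Z) + H(Y|Z) - H(X,Y|Z)

H(Z) = 0.2764
H(X,Z) = 0.5396 → H(X|Z) = 0.2632
H(Y,Z) = 0.5396 → H(Y|Z) = 0.2632
H(X,Y,Z) = 0.7879 → H(X,Y|Z) = 0.5115

I(X;Y|Z) = 0.2632 + 0.2632 - 0.5115 = 0.0148 dits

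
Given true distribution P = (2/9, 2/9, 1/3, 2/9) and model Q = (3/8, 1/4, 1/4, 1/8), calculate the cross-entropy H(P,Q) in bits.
2.0922 bits

Cross-entropy: H(P,Q) = -Σ p(x) log q(x)

Alternatively: H(P,Q) = H(P) + D_KL(P||Q)
H(P) = 1.9749 bits
D_KL(P||Q) = 0.1173 bits

H(P,Q) = 1.9749 + 0.1173 = 2.0922 bits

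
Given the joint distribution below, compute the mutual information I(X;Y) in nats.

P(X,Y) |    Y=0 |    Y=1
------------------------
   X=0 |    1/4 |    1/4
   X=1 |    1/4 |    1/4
0.0000 nats

Mutual information: I(X;Y) = H(X) + H(Y) - H(X,Y)

Marginals:
P(X) = (1/2, 1/2), H(X) = 0.6931 nats
P(Y) = (1/2, 1/2), H(Y) = 0.6931 nats

Joint entropy: H(X,Y) = 1.3863 nats

I(X;Y) = 0.6931 + 0.6931 - 1.3863 = 0.0000 nats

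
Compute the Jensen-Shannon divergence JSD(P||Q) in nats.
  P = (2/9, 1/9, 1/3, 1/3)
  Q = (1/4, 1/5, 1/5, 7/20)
0.0154 nats

Jensen-Shannon divergence is:
JSD(P||Q) = 0.5 × D_KL(P||M) + 0.5 × D_KL(Q||M)
where M = 0.5 × (P + Q) is the mixture distribution.

M = 0.5 × (2/9, 1/9, 1/3, 1/3) + 0.5 × (1/4, 1/5, 1/5, 7/20) = (0.236111, 0.155556, 4/15, 0.341667)

D_KL(P||M) = 0.0153 nats
D_KL(Q||M) = 0.0155 nats

JSD(P||Q) = 0.5 × 0.0153 + 0.5 × 0.0155 = 0.0154 nats

Unlike KL divergence, JSD is symmetric and bounded: 0 ≤ JSD ≤ log(2).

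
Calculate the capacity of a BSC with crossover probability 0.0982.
0.5367 bits

For a binary symmetric channel (BSC) with error probability p:
Capacity C = 1 - H(p) bits per symbol

where H(p) = -p log₂(p) - (1-p) log₂(1-p) is the binary entropy function.

H(0.0982) = 0.4633 bits
C = 1 - 0.4633 = 0.5367 bits per symbol

This means we can reliably transmit up to 0.5367 bits of information per channel use.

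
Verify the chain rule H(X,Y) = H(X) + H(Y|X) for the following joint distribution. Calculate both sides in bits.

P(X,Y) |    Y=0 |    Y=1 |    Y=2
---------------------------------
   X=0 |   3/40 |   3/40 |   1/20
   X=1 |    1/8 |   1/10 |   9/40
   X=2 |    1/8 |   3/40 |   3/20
H(X,Y) = 3.0339, H(X) = 1.5129, H(Y|X) = 1.5210 (all in bits)

Chain rule: H(X,Y) = H(X) + H(Y|X)

Left side — joint entropy directly:
H(X,Y) = -Σ p(x,y) log p(x,y) = 3.0339 bits

Right side — compute H(Y|X) from the conditional distributions:
P(X) = (1/5, 9/20, 7/20), so H(X) = 1.5129 bits
H(Y|X) = Σ_x P(X=x) · H(Y|X=x):
  P(Y|X=0) = (3/8, 3/8, 1/4), H(Y|X=0) = 1.5613, weight P(X=0) = 1/5
  P(Y|X=1) = (5/18, 2/9, 1/2), H(Y|X=1) = 1.4955, weight P(X=1) = 9/20
  P(Y|X=2) = (5/14, 3/14, 3/7), H(Y|X=2) = 1.5306, weight P(X=2) = 7/20
H(Y|X) = 1.5210 bits

H(X) + H(Y|X) = 1.5129 + 1.5210 = 3.0339 bits

Both sides equal 3.0339 bits. ✓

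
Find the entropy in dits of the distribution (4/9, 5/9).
0.2983 dits

Shannon entropy is H(X) = -Σ p(x) log p(x).

For P = (4/9, 5/9):
H = -4/9 × log_10(4/9) -5/9 × log_10(5/9)
H = 0.2983 dits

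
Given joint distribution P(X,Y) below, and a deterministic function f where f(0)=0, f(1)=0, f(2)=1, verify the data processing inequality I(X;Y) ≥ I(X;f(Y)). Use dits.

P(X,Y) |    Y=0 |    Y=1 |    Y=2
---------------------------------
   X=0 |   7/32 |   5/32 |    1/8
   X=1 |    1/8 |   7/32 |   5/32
I(X;Y) = 0.0087, I(X;f(Y)) = 0.0011, inequality holds: 0.0087 ≥ 0.0011

Data Processing Inequality: For any Markov chain X → Y → Z, we have I(X;Y) ≥ I(X;Z).

Here Z = f(Y) is a deterministic function of Y, forming X → Y → Z.

Original I(X;Y) = 0.0087 dits

After applying f:
P(X,Z) where Z=f(Y):
- P(X,Z=0) = P(X,Y=0) + P(X,Y=1)
- P(X,Z=1) = P(X,Y=2)

I(X;Z) = I(X;f(Y)) = 0.0011 dits

Verification: 0.0087 ≥ 0.0011 ✓

Information cannot be created by processing; the function f can only lose information about X.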